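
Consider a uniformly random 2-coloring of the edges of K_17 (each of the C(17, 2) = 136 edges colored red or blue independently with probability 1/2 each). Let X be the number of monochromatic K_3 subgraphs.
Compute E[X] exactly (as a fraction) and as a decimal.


Let X = Σ_S X_S over the C(17, 3) = 680 subsets S of size 3, where X_S = 1 if the K_3 on S is monochromatic.
For a fixed S, the K_3 on S has C(3, 2) = 3 edges. P[all 3 edges red] = (1/2)^3, and likewise for blue, so P[monochromatic] = 2·(1/2)^3 = 2^{1 − 3} = 1/4.
Summing: E[X] = C(17, 3) · 2^{1 − 3} = 680 · 1/4 = 170.
Numerically: E[X] ≈ 170.000000.

E[X] = C(17,3)·2^(1−C(3,2)) = 170 ≈ 170.000000.


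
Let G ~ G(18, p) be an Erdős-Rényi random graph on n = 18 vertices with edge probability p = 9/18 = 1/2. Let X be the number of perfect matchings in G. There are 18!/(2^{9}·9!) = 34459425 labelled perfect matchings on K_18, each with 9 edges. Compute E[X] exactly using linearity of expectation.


K_18 has 18!/(2^{9}·9!) = 34459425 labelled perfect matchings.
For each such perfect matching H, let X_H = 1 if all 9 edges of H are present in G. Then P[X_H = 1] = p^{9} = (1/2)^{9} = 1/512.
Summing the indicators: E[X] = Σ_H E[X_H] = 34459425 · p^{9} = 34459425 · 1/512 = 34459425/512.
Numerically: E[X] ≈ 67303.6.

E[X] = 34459425 · (1/2)^{9} = 34459425/512 ≈ 67303.6.


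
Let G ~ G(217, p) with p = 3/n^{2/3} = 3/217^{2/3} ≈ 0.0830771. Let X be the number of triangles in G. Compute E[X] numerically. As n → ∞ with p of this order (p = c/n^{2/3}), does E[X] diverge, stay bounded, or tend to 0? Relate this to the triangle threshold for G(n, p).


Number of potential triangles: C(217, 3) = 1679580.
Each occurs with probability p³ ≈ (0.0830771)³ ≈ 5.73382319e-04.
By linearity: E[X] = C(217, 3)·p³ ≈ 1679580 · 5.73382319e-04 ≈ 963.041475.
Since α = 2/3 < 1, p = c/n^{2/3} ≫ 1/n is above the triangle threshold p ~ 1/n. Asymptotically E[X] ~ (c³/6)·n^{3(1−α)} = (3³/6)·n^{1} → ∞; triangles are abundant w.h.p.

E[X] ≈ 963.041475; in regime p = Θ(1/n^{2/3}) E[X] diverges (above the triangle threshold p ~ 1/n).


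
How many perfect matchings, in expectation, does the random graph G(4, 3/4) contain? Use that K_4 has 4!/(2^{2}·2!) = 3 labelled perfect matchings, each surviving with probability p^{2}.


K_4 has 4!/(2^{2}·2!) = 3 labelled perfect matchings.
For each such perfect matching H, let X_H = 1 if all 2 edges of H are present in G. Then P[X_H = 1] = p^{2} = (3/4)^{2} = 9/16.
By linearity: E[X] = Σ_H E[X_H] = 3 · p^{2} = 3 · 9/16 = 27/16.
Numerically: E[X] ≈ 1.69.

E[X] = 3 · (3/4)^{2} = 27/16 ≈ 1.69.


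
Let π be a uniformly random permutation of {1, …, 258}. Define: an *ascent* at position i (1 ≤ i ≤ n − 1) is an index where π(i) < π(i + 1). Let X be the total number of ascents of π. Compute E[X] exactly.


Write X = Σ X_I over i = 1, …, 257, with X_I the indicator of one ascent.
There are 257 indicators.
For each fixed i, the pair (π(i), π(i+1)) is a uniformly random ordered pair of distinct values from {1, …, 258}; by symmetry P[π(i) < π(i+1)] = 1/2.
By linearity: E[X] = 257 · (1/2) = (258 − 1) · (1/2) = 257/2 ≈ 128.50000.

E[X] = 257/2 = 128.50000.


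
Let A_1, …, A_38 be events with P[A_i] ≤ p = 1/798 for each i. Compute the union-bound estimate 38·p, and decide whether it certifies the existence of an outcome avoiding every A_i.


Union bound: P[∪_{i=1}^{38} A_i] ≤ Σ_i P[A_i] ≤ 38·p = 38·(1/798) = 1/21.
Numerically: 1/21 ≈ 0.047619.
Is 1/21 < 1? YES.
Since P[∪ A_i] ≤ 1/21 < 1, the complement has P[∩ A_i^c] ≥ 1 − 1/21 = 20/21 > 0, so some outcome avoids every A_i.

38·p = 1/21 ≈ 0.047619; existence CERTIFIED by the union bound.


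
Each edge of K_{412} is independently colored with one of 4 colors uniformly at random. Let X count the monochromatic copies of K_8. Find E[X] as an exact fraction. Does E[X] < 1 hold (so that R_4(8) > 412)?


E[X] = C(412, 8) · 4^{1 − 28} = 19229204065337145 · 4^{−27} = 19229204065337145/18014398509481984.
As a reduced fraction: E[X] = 19229204065337145/18014398509481984 ≈ 1.06744.
Is E[X] < 1? NO.
Since E[X] ≥ 1, the first-moment bound is inconclusive at n = 412; it does NOT by itself certify R_4(8) > 412.

E[X] = 19229204065337145/18014398509481984 ≈ 1.06744; E[X] ≥ 1; first-moment method inconclusive here.


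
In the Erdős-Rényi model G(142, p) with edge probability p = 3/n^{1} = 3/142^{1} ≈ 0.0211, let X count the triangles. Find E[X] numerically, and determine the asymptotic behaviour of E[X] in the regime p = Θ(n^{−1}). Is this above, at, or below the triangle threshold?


Number of potential triangles: C(142, 3) = 467180.
Each occurs with probability p³ ≈ (0.0211)³ ≈ 9.42972e-06.
By linearity: E[X] = C(142, 3)·p³ ≈ 467180 · 9.42972e-06 ≈ 4.405.
Here α = 1, so p = 3/n is exactly at the triangle threshold p ~ 1/n. Asymptotically E[X] → c³/6 = 3³/6 = 9/2 ≈ 4.500, a bounded constant. In this regime the triangle count is asymptotically Poisson(c³/6).

E[X] ≈ 4.405; in regime p = Θ(1/n^{1}) E[X] stays bounded (at the triangle threshold p ~ 1/n).


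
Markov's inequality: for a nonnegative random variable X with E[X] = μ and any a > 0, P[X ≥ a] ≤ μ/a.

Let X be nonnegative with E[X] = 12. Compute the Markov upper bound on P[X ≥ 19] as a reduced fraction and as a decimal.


μ = E[X] = 12, a = 19.
Markov: P[X ≥ 19] ≤ μ/a = (12)/19 = 12/19.
Numerically: ≈ 0.631579.
(Since a = 19 > μ = 12.000000, the bound 12/19 is < 1 and informative.)

P[X ≥ 19] ≤ 12/19 ≈ 0.631579.


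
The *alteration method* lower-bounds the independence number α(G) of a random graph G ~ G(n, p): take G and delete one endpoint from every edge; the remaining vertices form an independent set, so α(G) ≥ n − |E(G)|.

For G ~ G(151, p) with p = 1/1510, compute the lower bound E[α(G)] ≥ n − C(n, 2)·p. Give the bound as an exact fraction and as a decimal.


E[|E(G)|] = C(151, 2)·p = 11325 · (1/1510) = 15/2.
E[α(G)] ≥ n − E[|E(G)|] = 151 − 15/2 = 287/2.
Numerically: ≈ 143.500.
(This is only a lower bound; the true E[α(G)] may be larger.)

E[α(G)] ≥ 287/2 ≈ 143.500.


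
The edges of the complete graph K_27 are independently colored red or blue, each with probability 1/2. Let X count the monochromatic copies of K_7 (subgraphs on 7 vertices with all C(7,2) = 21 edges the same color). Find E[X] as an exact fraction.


Let X = Σ_S X_S over the C(27, 7) = 888030 subsets S of size 7, where X_S = 1 if the K_7 on S is monochromatic.
For a fixed S, the K_7 on S has C(7, 2) = 21 edges. P[all 21 edges red] = (1/2)^21, and likewise for blue, so P[monochromatic] = 2·(1/2)^21 = 2^{1 − 21} = 1/1048576.
By linearity: E[X] = C(27, 7) · 2^{1 − 21} = 888030 · 1/1048576 = 444015/524288.
Numerically: E[X] ≈ 0.84689.

E[X] = C(27,7)·2^(1−C(7,2)) = 444015/524288 ≈ 0.84689.


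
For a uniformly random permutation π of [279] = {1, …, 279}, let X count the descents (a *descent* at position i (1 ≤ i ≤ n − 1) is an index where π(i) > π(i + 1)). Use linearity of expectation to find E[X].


Write X = Σ X_I over i = 1, …, 278, with X_I the indicator of one descent.
There are 278 indicators.
For each fixed i, the pair (π(i), π(i+1)) is a uniformly random ordered pair of distinct values from {1, …, 279}; by symmetry P[π(i) > π(i+1)] = 1/2.
By linearity: E[X] = 278 · (1/2) = (279 − 1) · (1/2) = 139 ≈ 139.00000.

E[X] = 139 = 139.00000.


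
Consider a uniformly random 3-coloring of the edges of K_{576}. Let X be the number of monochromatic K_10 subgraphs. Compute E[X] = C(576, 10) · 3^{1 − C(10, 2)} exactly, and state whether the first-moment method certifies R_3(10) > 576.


E[X] = C(576, 10) · 3^{1 − 45} = 1024104945306307344480 · 3^{−44} = 1024104945306307344480/984770902183611232881.
As a reduced fraction: E[X] = 12643270929707498080/12157665459056928801 ≈ 1.03994.
Is E[X] < 1? NO.
Since E[X] ≥ 1, the first-moment bound is inconclusive at n = 576; it does NOT by itself certify R_3(10) > 576.

E[X] = 12643270929707498080/12157665459056928801 ≈ 1.03994; E[X] ≥ 1; first-moment method inconclusive here.


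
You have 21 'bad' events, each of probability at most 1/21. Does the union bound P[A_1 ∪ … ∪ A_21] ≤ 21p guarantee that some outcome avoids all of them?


Union bound: P[∪_{i=1}^{21} A_i] ≤ Σ_i P[A_i] ≤ 21·p = 21·(1/21) = 1.
Numerically: 1 ≈ 1.00000.
Is 1 < 1? NO.
Since the bound 1 is ≥ 1, the union bound is uninformative here; it does NOT by itself certify existence.

21·p = 1 ≈ 1.00000; existence NOT certified by the union bound.


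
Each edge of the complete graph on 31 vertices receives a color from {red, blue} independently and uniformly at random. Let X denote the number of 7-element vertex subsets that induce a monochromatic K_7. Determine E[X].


Let X = Σ_S X_S over the C(31, 7) = 2629575 subsets S of size 7, where X_S = 1 if the K_7 on S is monochromatic.
For a fixed S, the K_7 on S has C(7, 2) = 21 edges. P[all 21 edges red] = (1/2)^21, and likewise for blue, so P[monochromatic] = 2·(1/2)^21 = 2^{1 − 21} = 1/1048576.
By linearity of expectation: E[X] = C(31, 7) · 2^{1 − 21} = 2629575 · 1/1048576 = 2629575/1048576.
Numerically: E[X] ≈ 2.508.

E[X] = C(31,7)·2^(1−C(7,2)) = 2629575/1048576 ≈ 2.508.


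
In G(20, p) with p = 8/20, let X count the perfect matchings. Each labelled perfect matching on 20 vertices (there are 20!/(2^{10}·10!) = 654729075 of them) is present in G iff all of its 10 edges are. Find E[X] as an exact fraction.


K_20 has 20!/(2^{10}·10!) = 654729075 labelled perfect matchings.
For each such perfect matching H, let X_H = 1 if all 10 edges of H are present in G. Then P[X_H = 1] = p^{10} = (2/5)^{10} = 1024/9765625.
By linearity: E[X] = Σ_H E[X_H] = 654729075 · p^{10} = 654729075 · 1024/9765625 = 26817702912/390625.
Numerically: E[X] ≈ 6.87e+04.

E[X] = 654729075 · (2/5)^{10} = 26817702912/390625 ≈ 6.87e+04.


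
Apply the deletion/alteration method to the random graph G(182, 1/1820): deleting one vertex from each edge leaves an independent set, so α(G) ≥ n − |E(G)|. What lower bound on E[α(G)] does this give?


E[|E(G)|] = C(182, 2)·p = 16471 · (1/1820) = 181/20.
E[α(G)] ≥ n − E[|E(G)|] = 182 − 181/20 = 3459/20.
Numerically: ≈ 172.950.
(This is only a lower bound; the true E[α(G)] may be larger.)

E[α(G)] ≥ 3459/20 ≈ 172.950.


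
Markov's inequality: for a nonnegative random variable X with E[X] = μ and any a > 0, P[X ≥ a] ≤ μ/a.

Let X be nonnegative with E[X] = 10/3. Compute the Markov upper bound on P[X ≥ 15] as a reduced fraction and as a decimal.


μ = E[X] = 10/3, a = 15.
Markov: P[X ≥ 15] ≤ μ/a = (10/3)/15 = 2/9.
Numerically: ≈ 0.22222.
(Since a = 15 > μ = 3.33333, the bound 2/9 is < 1 and informative.)

P[X ≥ 15] ≤ 2/9 ≈ 0.22222.


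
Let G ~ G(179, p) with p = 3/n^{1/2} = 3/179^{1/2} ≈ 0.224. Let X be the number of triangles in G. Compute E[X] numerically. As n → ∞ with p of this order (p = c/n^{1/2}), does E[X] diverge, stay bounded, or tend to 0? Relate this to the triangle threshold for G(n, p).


Number of potential triangles: C(179, 3) = 939929.
Each occurs with probability p³ ≈ (0.224)³ ≈ 1.12742e-02.
By linearity: E[X] = C(179, 3)·p³ ≈ 939929 · 1.12742e-02 ≈ 10596.911.
Since α = 1/2 < 1, p = c/n^{1/2} ≫ 1/n is above the triangle threshold p ~ 1/n. Asymptotically E[X] ~ (c³/6)·n^{3(1−α)} = (3³/6)·n^{1.5} → ∞; triangles are abundant w.h.p.

E[X] ≈ 10596.911; in regime p = Θ(1/n^{1/2}) E[X] diverges (above the triangle threshold p ~ 1/n).


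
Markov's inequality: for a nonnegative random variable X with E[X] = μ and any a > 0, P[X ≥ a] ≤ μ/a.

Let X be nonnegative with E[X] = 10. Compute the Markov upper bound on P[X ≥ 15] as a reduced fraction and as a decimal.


μ = E[X] = 10, a = 15.
Markov: P[X ≥ 15] ≤ μ/a = (10)/15 = 2/3.
Numerically: ≈ 0.6667.
(Since a = 15 > μ = 10.0000, the bound 2/3 is < 1 and informative.)

P[X ≥ 15] ≤ 2/3 ≈ 0.6667.


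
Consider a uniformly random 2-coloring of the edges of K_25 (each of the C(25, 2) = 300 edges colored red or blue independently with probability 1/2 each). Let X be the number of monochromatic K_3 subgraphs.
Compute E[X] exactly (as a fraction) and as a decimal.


Let X = Σ_S X_S over the C(25, 3) = 2300 subsets S of size 3, where X_S = 1 if the K_3 on S is monochromatic.
For a fixed S, the K_3 on S has C(3, 2) = 3 edges. P[all 3 edges red] = (1/2)^3, and likewise for blue, so P[monochromatic] = 2·(1/2)^3 = 2^{1 − 3} = 1/4.
By linearity: E[X] = C(25, 3) · 2^{1 − 3} = 2300 · 1/4 = 575.
Numerically: E[X] ≈ 575.000.

E[X] = C(25,3)·2^(1−C(3,2)) = 575 ≈ 575.000.


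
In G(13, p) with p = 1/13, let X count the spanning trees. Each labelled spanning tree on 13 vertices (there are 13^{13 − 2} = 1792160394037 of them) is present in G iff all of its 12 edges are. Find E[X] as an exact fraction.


K_13 has 13^{13 − 2} = 1792160394037 labelled spanning trees.
For each such spanning tree H, let X_H = 1 if all 12 edges of H are present in G. Then P[X_H = 1] = p^{12} = (1/13)^{12} = 1/23298085122481.
By linearity: E[X] = Σ_H E[X_H] = 1792160394037 · p^{12} = 1792160394037 · 1/23298085122481 = 1/13.
Numerically: E[X] ≈ 0.076923.

E[X] = 1792160394037 · (1/13)^{12} = 1/13 ≈ 0.076923.


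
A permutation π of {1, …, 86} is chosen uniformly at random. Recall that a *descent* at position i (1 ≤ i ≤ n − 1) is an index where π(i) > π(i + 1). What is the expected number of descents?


Write X = Σ X_I over i = 1, …, 85, with X_I the indicator of one descent.
There are 85 indicators.
For each fixed i, the pair (π(i), π(i+1)) is a uniformly random ordered pair of distinct values from {1, …, 86}; by symmetry P[π(i) > π(i+1)] = 1/2.
By linearity: E[X] = 85 · (1/2) = (86 − 1) · (1/2) = 85/2 ≈ 42.5000.

E[X] = 85/2 = 42.5000.


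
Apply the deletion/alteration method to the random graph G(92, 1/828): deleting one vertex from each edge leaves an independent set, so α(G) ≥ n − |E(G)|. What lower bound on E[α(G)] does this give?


E[|E(G)|] = C(92, 2)·p = 4186 · (1/828) = 91/18.
E[α(G)] ≥ n − E[|E(G)|] = 92 − 91/18 = 1565/18.
Numerically: ≈ 86.9444.
(This is only a lower bound; the true E[α(G)] may be larger.)

E[α(G)] ≥ 1565/18 ≈ 86.9444.


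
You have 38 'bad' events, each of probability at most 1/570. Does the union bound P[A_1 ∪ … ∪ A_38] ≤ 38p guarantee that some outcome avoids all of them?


Union bound: P[∪_{i=1}^{38} A_i] ≤ Σ_i P[A_i] ≤ 38·p = 38·(1/570) = 1/15.
Numerically: 1/15 ≈ 0.0667.
Is 1/15 < 1? YES.
Since P[∪ A_i] ≤ 1/15 < 1, the complement has P[∩ A_i^c] ≥ 1 − 1/15 = 14/15 > 0, so some outcome avoids every A_i.

38·p = 1/15 ≈ 0.0667; existence CERTIFIED by the union bound.


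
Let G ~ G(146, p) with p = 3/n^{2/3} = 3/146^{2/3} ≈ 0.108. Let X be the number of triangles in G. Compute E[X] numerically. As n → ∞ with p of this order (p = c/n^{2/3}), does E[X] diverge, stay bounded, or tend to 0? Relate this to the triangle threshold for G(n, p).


Number of potential triangles: C(146, 3) = 508080.
Each occurs with probability p³ ≈ (0.108)³ ≈ 1.26665e-03.
By linearity: E[X] = C(146, 3)·p³ ≈ 508080 · 1.26665e-03 ≈ 643.562.
Since α = 2/3 < 1, p = c/n^{2/3} ≫ 1/n is above the triangle threshold p ~ 1/n. Asymptotically E[X] ~ (c³/6)·n^{3(1−α)} = (3³/6)·n^{1} → ∞; triangles are abundant w.h.p.

E[X] ≈ 643.562; in regime p = Θ(1/n^{2/3}) E[X] diverges (above the triangle threshold p ~ 1/n).


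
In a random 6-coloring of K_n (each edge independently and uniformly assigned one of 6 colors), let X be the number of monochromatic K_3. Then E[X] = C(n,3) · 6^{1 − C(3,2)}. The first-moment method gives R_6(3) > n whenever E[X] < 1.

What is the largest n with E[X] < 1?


We need C(n, 3) · 6^{1 − 3} < 1, i.e. C(n, 3) < 6^{3 − 1} = 36.
Check values of n near the boundary:
  n = 4: C(4, 3) = 4; 4 < 36? YES
  n = 5: C(5, 3) = 10; 10 < 36? YES
  n = 6: C(6, 3) = 20; 20 < 36? YES
  n = 7: C(7, 3) = 35; 35 < 36? YES
  n = 8: C(8, 3) = 56; 56 < 36? NO
  n = 9: C(9, 3) = 84; 84 < 36? NO
  n = 10: C(10, 3) = 120; 120 < 36? NO
The largest n with C(n, 3) < 36 is n = 7 (where E[X] = 35/36 ≈ 0.972222). Hence R_6(3) > 7, i.e. R_6(3) ≥ 8.

Largest n = 7; hence R_6(3) > 7.


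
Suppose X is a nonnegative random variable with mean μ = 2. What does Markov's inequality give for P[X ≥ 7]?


μ = E[X] = 2, a = 7.
Markov: P[X ≥ 7] ≤ μ/a = (2)/7 = 2/7.
Numerically: ≈ 0.286.
(Since a = 7 > μ = 2.000, the bound 2/7 is < 1 and informative.)

P[X ≥ 7] ≤ 2/7 ≈ 0.286.


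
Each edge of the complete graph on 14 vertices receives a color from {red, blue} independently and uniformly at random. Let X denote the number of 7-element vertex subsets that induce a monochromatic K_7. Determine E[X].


Let X = Σ_S X_S over the C(14, 7) = 3432 subsets S of size 7, where X_S = 1 if the K_7 on S is monochromatic.
For a fixed S, the K_7 on S has C(7, 2) = 21 edges. P[all 21 edges red] = (1/2)^21, and likewise for blue, so P[monochromatic] = 2·(1/2)^21 = 2^{1 − 21} = 1/1048576.
By linearity: E[X] = C(14, 7) · 2^{1 − 21} = 3432 · 1/1048576 = 429/131072.
Numerically: E[X] ≈ 0.00327.

E[X] = C(14,7)·2^(1−C(7,2)) = 429/131072 ≈ 0.00327.


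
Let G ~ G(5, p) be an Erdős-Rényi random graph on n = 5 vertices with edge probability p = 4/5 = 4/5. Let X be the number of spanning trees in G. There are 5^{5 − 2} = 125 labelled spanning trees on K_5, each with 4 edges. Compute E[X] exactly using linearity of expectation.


K_5 has 5^{5 − 2} = 125 labelled spanning trees.
For each such spanning tree H, let X_H = 1 if all 4 edges of H are present in G. Then P[X_H = 1] = p^{4} = (4/5)^{4} = 256/625.
Summing the indicators: E[X] = Σ_H E[X_H] = 125 · p^{4} = 125 · 256/625 = 256/5.
Numerically: E[X] ≈ 51.2.

E[X] = 125 · (4/5)^{4} = 256/5 ≈ 51.2.


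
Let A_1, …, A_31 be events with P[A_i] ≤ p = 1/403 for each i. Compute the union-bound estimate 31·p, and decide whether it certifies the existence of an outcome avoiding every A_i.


Union bound: P[∪_{i=1}^{31} A_i] ≤ Σ_i P[A_i] ≤ 31·p = 31·(1/403) = 1/13.
Numerically: 1/13 ≈ 0.076923.
Is 1/13 < 1? YES.
Since P[∪ A_i] ≤ 1/13 < 1, the complement has P[∩ A_i^c] ≥ 1 − 1/13 = 12/13 > 0, so some outcome avoids every A_i.

31·p = 1/13 ≈ 0.076923; existence CERTIFIED by the union bound.


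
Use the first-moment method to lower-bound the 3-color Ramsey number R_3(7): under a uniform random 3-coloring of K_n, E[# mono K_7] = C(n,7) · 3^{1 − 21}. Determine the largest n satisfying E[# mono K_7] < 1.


We need C(n, 7) · 3^{1 − 21} < 1, i.e. C(n, 7) < 3^{21 − 1} = 3486784401.
Check values of n near the boundary:
  n = 77: C(77, 7) = 2404808340; 2404808340 < 3486784401? YES
  n = 78: C(78, 7) = 2641902120; 2641902120 < 3486784401? YES
  n = 79: C(79, 7) = 2898753715; 2898753715 < 3486784401? YES
  n = 80: C(80, 7) = 3176716400; 3176716400 < 3486784401? YES
  n = 81: C(81, 7) = 3477216600; 3477216600 < 3486784401? YES
  n = 82: C(82, 7) = 3801756816; 3801756816 < 3486784401? NO
  n = 83: C(83, 7) = 4151918628; 4151918628 < 3486784401? NO
The largest n with C(n, 7) < 3486784401 is n = 81 (where E[X] = 42928600/43046721 ≈ 0.997256). Hence R_3(7) > 81, i.e. R_3(7) ≥ 82.

Largest n = 81; hence R_3(7) > 81.


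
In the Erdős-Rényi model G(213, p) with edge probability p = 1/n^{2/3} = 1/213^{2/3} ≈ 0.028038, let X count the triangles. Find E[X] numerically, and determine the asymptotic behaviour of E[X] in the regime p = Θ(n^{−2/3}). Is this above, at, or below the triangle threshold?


Number of potential triangles: C(213, 3) = 1587986.
Each occurs with probability p³ ≈ (0.028038)³ ≈ 2.20414821e-05.
By linearity: E[X] = C(213, 3)·p³ ≈ 1587986 · 2.20414821e-05 ≈ 35.001565.
Since α = 2/3 < 1, p = c/n^{2/3} ≫ 1/n is above the triangle threshold p ~ 1/n. Asymptotically E[X] ~ (c³/6)·n^{3(1−α)} = (1³/6)·n^{1} → ∞; triangles are abundant w.h.p.

E[X] ≈ 35.001565; in regime p = Θ(1/n^{2/3}) E[X] diverges (above the triangle threshold p ~ 1/n).


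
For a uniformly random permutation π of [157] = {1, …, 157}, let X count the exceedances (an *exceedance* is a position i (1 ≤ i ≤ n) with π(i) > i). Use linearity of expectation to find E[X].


Write X = Σ_{i=1}^{157} X_i, where X_i = 1_{π(i) > i}.
For each fixed i, π(i) is uniform over {1, …, 157} (marginal of a uniform permutation), so P[π(i) > i] = (n − i)/n. Summing: Σ_{i=1}^{157} (n − i)/n = (0 + 1 + … + 156)/157 = 157(157 − 1)/(2·157) = (157 − 1)/2.
Hence E[X] = Σ_{i=1}^{157} (157 − i)/157 = 78 ≈ 78.000000.

E[X] = 78 = 78.000000.


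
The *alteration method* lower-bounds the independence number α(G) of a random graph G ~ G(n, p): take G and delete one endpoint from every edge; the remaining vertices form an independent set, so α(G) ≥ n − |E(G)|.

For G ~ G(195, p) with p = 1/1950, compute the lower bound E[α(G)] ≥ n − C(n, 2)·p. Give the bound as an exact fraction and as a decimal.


E[|E(G)|] = C(195, 2)·p = 18915 · (1/1950) = 97/10.
E[α(G)] ≥ n − E[|E(G)|] = 195 − 97/10 = 1853/10.
Numerically: ≈ 185.300.
(This is only a lower bound; the true E[α(G)] may be larger.)

E[α(G)] ≥ 1853/10 ≈ 185.300.


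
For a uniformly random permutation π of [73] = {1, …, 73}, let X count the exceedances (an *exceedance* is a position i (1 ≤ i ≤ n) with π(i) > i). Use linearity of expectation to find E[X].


Write X = Σ_{i=1}^{73} X_i, where X_i = 1_{π(i) > i}.
For each fixed i, π(i) is uniform over {1, …, 73} (marginal of a uniform permutation), so P[π(i) > i] = (n − i)/n. Summing: Σ_{i=1}^{73} (n − i)/n = (0 + 1 + … + 72)/73 = 73(73 − 1)/(2·73) = (73 − 1)/2.
Hence E[X] = Σ_{i=1}^{73} (73 − i)/73 = 36 ≈ 36.0000.

E[X] = 36 = 36.0000.


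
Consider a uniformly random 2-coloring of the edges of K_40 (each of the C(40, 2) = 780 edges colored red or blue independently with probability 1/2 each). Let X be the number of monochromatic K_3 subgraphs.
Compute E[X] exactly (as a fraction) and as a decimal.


Let X = Σ_S X_S over the C(40, 3) = 9880 subsets S of size 3, where X_S = 1 if the K_3 on S is monochromatic.
For a fixed S, the K_3 on S has C(3, 2) = 3 edges. P[all 3 edges red] = (1/2)^3, and likewise for blue, so P[monochromatic] = 2·(1/2)^3 = 2^{1 − 3} = 1/4.
By linearity of expectation: E[X] = C(40, 3) · 2^{1 − 3} = 9880 · 1/4 = 2470.
Numerically: E[X] ≈ 2470.000.

E[X] = C(40,3)·2^(1−C(3,2)) = 2470 ≈ 2470.000.


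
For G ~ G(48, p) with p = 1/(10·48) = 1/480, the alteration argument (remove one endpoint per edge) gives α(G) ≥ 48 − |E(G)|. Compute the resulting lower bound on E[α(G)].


E[|E(G)|] = C(48, 2)·p = 1128 · (1/480) = 47/20.
E[α(G)] ≥ n − E[|E(G)|] = 48 − 47/20 = 913/20.
Numerically: ≈ 45.650000.
(This is only a lower bound; the true E[α(G)] may be larger.)

E[α(G)] ≥ 913/20 ≈ 45.650000.


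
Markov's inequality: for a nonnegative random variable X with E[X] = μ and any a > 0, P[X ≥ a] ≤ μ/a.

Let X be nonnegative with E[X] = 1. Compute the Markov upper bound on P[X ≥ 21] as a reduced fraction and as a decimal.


μ = E[X] = 1, a = 21.
Markov: P[X ≥ 21] ≤ μ/a = (1)/21 = 1/21.
Numerically: ≈ 0.048.
(Since a = 21 > μ = 1.000, the bound 1/21 is < 1 and informative.)

P[X ≥ 21] ≤ 1/21 ≈ 0.048.


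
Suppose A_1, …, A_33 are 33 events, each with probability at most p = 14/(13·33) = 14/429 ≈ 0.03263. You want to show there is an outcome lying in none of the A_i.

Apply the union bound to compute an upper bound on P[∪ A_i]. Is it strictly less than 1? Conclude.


Union bound: P[∪_{i=1}^{33} A_i] ≤ Σ_i P[A_i] ≤ 33·p = 33·(14/429) = 14/13.
Numerically: 14/13 ≈ 1.07692.
Is 14/13 < 1? NO.
Since the bound 14/13 is ≥ 1, the union bound is uninformative here; it does NOT by itself certify existence.

33·p = 14/13 ≈ 1.07692; existence NOT certified by the union bound.


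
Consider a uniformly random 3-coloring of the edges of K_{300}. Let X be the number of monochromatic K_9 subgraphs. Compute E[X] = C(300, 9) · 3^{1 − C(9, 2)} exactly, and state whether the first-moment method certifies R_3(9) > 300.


E[X] = C(300, 9) · 3^{1 − 36} = 48052241692154700 · 3^{−35} = 48052241692154700/50031545098999707.
As a reduced fraction: E[X] = 16017413897384900/16677181699666569 ≈ 0.960.
Is E[X] < 1? YES.
Since E[X] < 1, there exists a 3-coloring of K_{300} with no monochromatic K_9; hence R_3(9) > 300.

E[X] = 16017413897384900/16677181699666569 ≈ 0.960; E[X] < 1, so R_3(9) > 300.


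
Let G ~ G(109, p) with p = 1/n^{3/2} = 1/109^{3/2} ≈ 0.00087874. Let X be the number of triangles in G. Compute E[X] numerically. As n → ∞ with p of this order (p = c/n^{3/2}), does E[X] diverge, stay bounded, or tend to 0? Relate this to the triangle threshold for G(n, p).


Number of potential triangles: C(109, 3) = 209934.
Each occurs with probability p³ ≈ (0.00087874)³ ≈ 6.78548288e-10.
By linearity: E[X] = C(109, 3)·p³ ≈ 209934 · 6.78548288e-10 ≈ 0.000142.
Since α = 3/2 > 1, p = c/n^{3/2} = o(1/n) is below the triangle threshold p ~ 1/n. Asymptotically E[X] ~ (c³/6)·n^{3(1−α)} = (1³/6)·n^{-1.5} → 0, so by Markov's inequality G has no triangles w.h.p.

E[X] ≈ 0.000142; in regime p = Θ(1/n^{3/2}) E[X] tends to 0 (below the triangle threshold p ~ 1/n).


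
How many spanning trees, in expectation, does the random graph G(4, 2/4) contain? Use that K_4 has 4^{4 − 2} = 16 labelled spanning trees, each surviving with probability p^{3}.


K_4 has 4^{4 − 2} = 16 labelled spanning trees.
For each such spanning tree H, let X_H = 1 if all 3 edges of H are present in G. Then P[X_H = 1] = p^{3} = (1/2)^{3} = 1/8.
By linearity of expectation: E[X] = Σ_H E[X_H] = 16 · p^{3} = 16 · 1/8 = 2.
Numerically: E[X] ≈ 2.

E[X] = 16 · (1/2)^{3} = 2 ≈ 2.


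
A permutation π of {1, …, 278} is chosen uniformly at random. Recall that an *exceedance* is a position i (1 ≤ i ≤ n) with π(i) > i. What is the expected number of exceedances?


Write X = Σ_{i=1}^{278} X_i, where X_i = 1_{π(i) > i}.
For each fixed i, π(i) is uniform over {1, …, 278} (marginal of a uniform permutation), so P[π(i) > i] = (n − i)/n. Summing: Σ_{i=1}^{278} (n − i)/n = (0 + 1 + … + 277)/278 = 278(278 − 1)/(2·278) = (278 − 1)/2.
Hence E[X] = Σ_{i=1}^{278} (278 − i)/278 = 277/2 ≈ 138.5000.

E[X] = 277/2 = 138.5000.


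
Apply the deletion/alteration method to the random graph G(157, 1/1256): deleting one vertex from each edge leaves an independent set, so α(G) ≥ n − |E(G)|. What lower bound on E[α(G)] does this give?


E[|E(G)|] = C(157, 2)·p = 12246 · (1/1256) = 39/4.
E[α(G)] ≥ n − E[|E(G)|] = 157 − 39/4 = 589/4.
Numerically: ≈ 147.25000.
(This is only a lower bound; the true E[α(G)] may be larger.)

E[α(G)] ≥ 589/4 ≈ 147.25000.


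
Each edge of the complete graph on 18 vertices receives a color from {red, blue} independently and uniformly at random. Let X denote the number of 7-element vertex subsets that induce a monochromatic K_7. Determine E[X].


Let X = Σ_S X_S over the C(18, 7) = 31824 subsets S of size 7, where X_S = 1 if the K_7 on S is monochromatic.
For a fixed S, the K_7 on S has C(7, 2) = 21 edges. P[all 21 edges red] = (1/2)^21, and likewise for blue, so P[monochromatic] = 2·(1/2)^21 = 2^{1 − 21} = 1/1048576.
Summing: E[X] = C(18, 7) · 2^{1 − 21} = 31824 · 1/1048576 = 1989/65536.
Numerically: E[X] ≈ 0.03035.

E[X] = C(18,7)·2^(1−C(7,2)) = 1989/65536 ≈ 0.03035.


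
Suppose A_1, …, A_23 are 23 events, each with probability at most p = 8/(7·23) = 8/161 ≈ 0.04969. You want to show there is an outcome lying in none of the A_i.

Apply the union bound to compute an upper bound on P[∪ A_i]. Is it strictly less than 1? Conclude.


Union bound: P[∪_{i=1}^{23} A_i] ≤ Σ_i P[A_i] ≤ 23·p = 23·(8/161) = 8/7.
Numerically: 8/7 ≈ 1.14286.
Is 8/7 < 1? NO.
Since the bound 8/7 is ≥ 1, the union bound is uninformative here; it does NOT by itself certify existence.

23·p = 8/7 ≈ 1.14286; existence NOT certified by the union bound.


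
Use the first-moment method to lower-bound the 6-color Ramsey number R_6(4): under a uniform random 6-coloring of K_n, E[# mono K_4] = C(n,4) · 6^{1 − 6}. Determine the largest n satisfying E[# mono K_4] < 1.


We need C(n, 4) · 6^{1 − 6} < 1, i.e. C(n, 4) < 6^{6 − 1} = 7776.
Check values of n near the boundary:
  n = 16: C(16, 4) = 1820; 1820 < 7776? YES
  n = 17: C(17, 4) = 2380; 2380 < 7776? YES
  n = 18: C(18, 4) = 3060; 3060 < 7776? YES
  n = 19: C(19, 4) = 3876; 3876 < 7776? YES
  n = 20: C(20, 4) = 4845; 4845 < 7776? YES
  n = 21: C(21, 4) = 5985; 5985 < 7776? YES
  n = 22: C(22, 4) = 7315; 7315 < 7776? YES
  n = 23: C(23, 4) = 8855; 8855 < 7776? NO
The largest n with C(n, 4) < 7776 is n = 22 (where E[X] = 7315/7776 ≈ 0.941). Hence R_6(4) > 22, i.e. R_6(4) ≥ 23.

Largest n = 22; hence R_6(4) > 22.


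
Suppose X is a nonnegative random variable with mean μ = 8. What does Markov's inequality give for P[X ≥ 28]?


μ = E[X] = 8, a = 28.
Markov: P[X ≥ 28] ≤ μ/a = (8)/28 = 2/7.
Numerically: ≈ 0.28571.
(Since a = 28 > μ = 8.00000, the bound 2/7 is < 1 and informative.)

P[X ≥ 28] ≤ 2/7 ≈ 0.28571.


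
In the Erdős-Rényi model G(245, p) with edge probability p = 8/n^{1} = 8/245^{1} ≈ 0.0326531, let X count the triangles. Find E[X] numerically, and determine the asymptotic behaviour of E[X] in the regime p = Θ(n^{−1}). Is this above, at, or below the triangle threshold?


Number of potential triangles: C(245, 3) = 2421090.
Each occurs with probability p³ ≈ (0.0326531)³ ≈ 3.48154255e-05.
By linearity: E[X] = C(245, 3)·p³ ≈ 2421090 · 3.48154255e-05 ≈ 84.291279.
Here α = 1, so p = 8/n is exactly at the triangle threshold p ~ 1/n. Asymptotically E[X] → c³/6 = 8³/6 = 256/3 ≈ 85.333333, a bounded constant. In this regime the triangle count is asymptotically Poisson(c³/6).

E[X] ≈ 84.291279; in regime p = Θ(1/n^{1}) E[X] stays bounded (at the triangle threshold p ~ 1/n).


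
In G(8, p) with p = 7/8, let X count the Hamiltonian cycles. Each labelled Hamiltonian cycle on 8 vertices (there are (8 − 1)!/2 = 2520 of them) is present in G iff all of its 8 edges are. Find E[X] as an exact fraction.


K_8 has (8 − 1)!/2 = 2520 labelled Hamiltonian cycles.
For each such Hamiltonian cycle H, let X_H = 1 if all 8 edges of H are present in G. Then P[X_H = 1] = p^{8} = (7/8)^{8} = 5764801/16777216.
By linearity of expectation: E[X] = Σ_H E[X_H] = 2520 · p^{8} = 2520 · 5764801/16777216 = 1815912315/2097152.
Numerically: E[X] ≈ 865.894.

E[X] = 2520 · (7/8)^{8} = 1815912315/2097152 ≈ 865.894.


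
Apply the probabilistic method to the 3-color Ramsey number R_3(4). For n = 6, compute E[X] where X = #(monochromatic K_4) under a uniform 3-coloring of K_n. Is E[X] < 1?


E[X] = C(6, 4) · 3^{1 − 6} = 15 · 3^{−5} = 15/243.
As a reduced fraction: E[X] = 5/81 ≈ 0.062.
Is E[X] < 1? YES.
Since E[X] < 1, there exists a 3-coloring of K_{6} with no monochromatic K_4; hence R_3(4) > 6.

E[X] = 5/81 ≈ 0.062; E[X] < 1, so R_3(4) > 6.


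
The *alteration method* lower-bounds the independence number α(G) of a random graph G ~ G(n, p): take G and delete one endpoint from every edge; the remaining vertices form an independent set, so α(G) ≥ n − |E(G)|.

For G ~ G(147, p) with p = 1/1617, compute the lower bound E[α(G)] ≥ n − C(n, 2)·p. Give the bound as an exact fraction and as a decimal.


E[|E(G)|] = C(147, 2)·p = 10731 · (1/1617) = 73/11.
E[α(G)] ≥ n − E[|E(G)|] = 147 − 73/11 = 1544/11.
Numerically: ≈ 140.3636.
(This is only a lower bound; the true E[α(G)] may be larger.)

E[α(G)] ≥ 1544/11 ≈ 140.3636.


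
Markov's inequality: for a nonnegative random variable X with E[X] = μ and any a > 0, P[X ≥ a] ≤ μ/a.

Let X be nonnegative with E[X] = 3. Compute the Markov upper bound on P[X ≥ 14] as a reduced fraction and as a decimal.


μ = E[X] = 3, a = 14.
Markov: P[X ≥ 14] ≤ μ/a = (3)/14 = 3/14.
Numerically: ≈ 0.214.
(Since a = 14 > μ = 3.000, the bound 3/14 is < 1 and informative.)

P[X ≥ 14] ≤ 3/14 ≈ 0.214.


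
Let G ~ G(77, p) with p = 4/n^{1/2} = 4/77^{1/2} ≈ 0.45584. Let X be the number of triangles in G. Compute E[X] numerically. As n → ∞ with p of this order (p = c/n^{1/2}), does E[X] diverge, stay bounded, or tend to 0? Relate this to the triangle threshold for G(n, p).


Number of potential triangles: C(77, 3) = 73150.
Each occurs with probability p³ ≈ (0.45584)³ ≈ 9.4720479e-02.
By linearity: E[X] = C(77, 3)·p³ ≈ 73150 · 9.4720479e-02 ≈ 6928.80305.
Since α = 1/2 < 1, p = c/n^{1/2} ≫ 1/n is above the triangle threshold p ~ 1/n. Asymptotically E[X] ~ (c³/6)·n^{3(1−α)} = (4³/6)·n^{1.5} → ∞; triangles are abundant w.h.p.

E[X] ≈ 6928.80305; in regime p = Θ(1/n^{1/2}) E[X] diverges (above the triangle threshold p ~ 1/n).


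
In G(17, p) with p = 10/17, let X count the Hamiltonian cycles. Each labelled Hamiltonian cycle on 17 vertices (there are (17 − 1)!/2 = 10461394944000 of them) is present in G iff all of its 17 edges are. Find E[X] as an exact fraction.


K_17 has (17 − 1)!/2 = 10461394944000 labelled Hamiltonian cycles.
For each such Hamiltonian cycle H, let X_H = 1 if all 17 edges of H are present in G. Then P[X_H = 1] = p^{17} = (10/17)^{17} = 100000000000000000/827240261886336764177.
By linearity: E[X] = Σ_H E[X_H] = 10461394944000 · p^{17} = 10461394944000 · 100000000000000000/827240261886336764177 = 1046139494400000000000000000000/827240261886336764177.
Numerically: E[X] ≈ 1.265e+09.

E[X] = 10461394944000 · (10/17)^{17} = 1046139494400000000000000000000/827240261886336764177 ≈ 1.265e+09.


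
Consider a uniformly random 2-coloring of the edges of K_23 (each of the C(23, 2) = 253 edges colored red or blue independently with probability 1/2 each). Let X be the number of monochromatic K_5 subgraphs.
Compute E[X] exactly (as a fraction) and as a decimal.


Let X = Σ_S X_S over the C(23, 5) = 33649 subsets S of size 5, where X_S = 1 if the K_5 on S is monochromatic.
For a fixed S, the K_5 on S has C(5, 2) = 10 edges. P[all 10 edges red] = (1/2)^10, and likewise for blue, so P[monochromatic] = 2·(1/2)^10 = 2^{1 − 10} = 1/512.
Summing: E[X] = C(23, 5) · 2^{1 − 10} = 33649 · 1/512 = 33649/512.
Numerically: E[X] ≈ 65.721.

E[X] = C(23,5)·2^(1−C(5,2)) = 33649/512 ≈ 65.721.


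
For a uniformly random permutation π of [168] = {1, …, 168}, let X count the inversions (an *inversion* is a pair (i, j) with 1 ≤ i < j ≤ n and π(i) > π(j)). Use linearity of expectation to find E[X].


Write X = Σ X_I over the C(168, 2) = 14028 pairs i < j, with X_I the indicator of one inversion.
There are 14028 indicators.
For each fixed pair i < j, the values π(i) and π(j) are two distinct elements of {1, …, 168} in uniformly random order; by symmetry P[π(i) > π(j)] = 1/2.
By linearity: E[X] = 14028 · (1/2) = C(168, 2) · (1/2) = 14028/2 = 7014 ≈ 7014.000000.

E[X] = 7014 = 7014.000000.


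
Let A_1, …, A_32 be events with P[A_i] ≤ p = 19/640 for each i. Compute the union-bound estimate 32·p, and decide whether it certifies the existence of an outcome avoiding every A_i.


Union bound: P[∪_{i=1}^{32} A_i] ≤ Σ_i P[A_i] ≤ 32·p = 32·(19/640) = 19/20.
Numerically: 19/20 ≈ 0.950.
Is 19/20 < 1? YES.
Since P[∪ A_i] ≤ 19/20 < 1, the complement has P[∩ A_i^c] ≥ 1 − 19/20 = 1/20 > 0, so some outcome avoids every A_i.

32·p = 19/20 ≈ 0.950; existence CERTIFIED by the union bound.


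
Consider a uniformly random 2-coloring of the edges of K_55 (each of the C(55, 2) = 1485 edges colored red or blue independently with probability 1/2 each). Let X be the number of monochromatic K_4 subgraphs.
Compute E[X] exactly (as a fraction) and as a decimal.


Let X = Σ_S X_S over the C(55, 4) = 341055 subsets S of size 4, where X_S = 1 if the K_4 on S is monochromatic.
For a fixed S, the K_4 on S has C(4, 2) = 6 edges. P[all 6 edges red] = (1/2)^6, and likewise for blue, so P[monochromatic] = 2·(1/2)^6 = 2^{1 − 6} = 1/32.
By linearity: E[X] = C(55, 4) · 2^{1 − 6} = 341055 · 1/32 = 341055/32.
Numerically: E[X] ≈ 10657.968750.

E[X] = C(55,4)·2^(1−C(4,2)) = 341055/32 ≈ 10657.968750.


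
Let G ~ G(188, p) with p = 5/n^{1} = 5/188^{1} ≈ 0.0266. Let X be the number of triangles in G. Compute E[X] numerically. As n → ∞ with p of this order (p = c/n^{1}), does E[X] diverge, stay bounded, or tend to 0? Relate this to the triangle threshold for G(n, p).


Number of potential triangles: C(188, 3) = 1089836.
Each occurs with probability p³ ≈ (0.0266)³ ≈ 1.88121e-05.
By linearity: E[X] = C(188, 3)·p³ ≈ 1089836 · 1.88121e-05 ≈ 20.502.
Here α = 1, so p = 5/n is exactly at the triangle threshold p ~ 1/n. Asymptotically E[X] → c³/6 = 5³/6 = 125/6 ≈ 20.833, a bounded constant. In this regime the triangle count is asymptotically Poisson(c³/6).

E[X] ≈ 20.502; in regime p = Θ(1/n^{1}) E[X] stays bounded (at the triangle threshold p ~ 1/n).


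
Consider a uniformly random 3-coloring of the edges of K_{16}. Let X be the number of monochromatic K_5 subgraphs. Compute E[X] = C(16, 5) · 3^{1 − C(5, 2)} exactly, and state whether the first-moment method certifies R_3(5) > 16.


E[X] = C(16, 5) · 3^{1 − 10} = 4368 · 3^{−9} = 4368/19683.
As a reduced fraction: E[X] = 1456/6561 ≈ 0.2219.
Is E[X] < 1? YES.
Since E[X] < 1, there exists a 3-coloring of K_{16} with no monochromatic K_5; hence R_3(5) > 16.

E[X] = 1456/6561 ≈ 0.2219; E[X] < 1, so R_3(5) > 16.


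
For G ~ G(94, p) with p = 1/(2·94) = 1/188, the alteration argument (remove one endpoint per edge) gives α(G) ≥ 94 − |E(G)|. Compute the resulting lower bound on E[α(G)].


E[|E(G)|] = C(94, 2)·p = 4371 · (1/188) = 93/4.
E[α(G)] ≥ n − E[|E(G)|] = 94 − 93/4 = 283/4.
Numerically: ≈ 70.750.
(This is only a lower bound; the true E[α(G)] may be larger.)

E[α(G)] ≥ 283/4 ≈ 70.750.


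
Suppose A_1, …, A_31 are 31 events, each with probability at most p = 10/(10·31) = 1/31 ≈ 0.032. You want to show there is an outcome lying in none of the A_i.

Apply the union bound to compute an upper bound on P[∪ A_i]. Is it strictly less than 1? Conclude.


Union bound: P[∪_{i=1}^{31} A_i] ≤ Σ_i P[A_i] ≤ 31·p = 31·(1/31) = 1.
Numerically: 1 ≈ 1.000.
Is 1 < 1? NO.
Since the bound 1 is ≥ 1, the union bound is uninformative here; it does NOT by itself certify existence.

31·p = 1 ≈ 1.000; existence NOT certified by the union bound.


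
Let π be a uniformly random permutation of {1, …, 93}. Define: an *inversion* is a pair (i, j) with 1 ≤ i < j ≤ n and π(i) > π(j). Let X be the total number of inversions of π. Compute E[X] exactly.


Write X = Σ X_I over the C(93, 2) = 4278 pairs i < j, with X_I the indicator of one inversion.
There are 4278 indicators.
For each fixed pair i < j, the values π(i) and π(j) are two distinct elements of {1, …, 93} in uniformly random order; by symmetry P[π(i) > π(j)] = 1/2.
By linearity: E[X] = 4278 · (1/2) = C(93, 2) · (1/2) = 4278/2 = 2139 ≈ 2139.000000.

E[X] = 2139 = 2139.000000.


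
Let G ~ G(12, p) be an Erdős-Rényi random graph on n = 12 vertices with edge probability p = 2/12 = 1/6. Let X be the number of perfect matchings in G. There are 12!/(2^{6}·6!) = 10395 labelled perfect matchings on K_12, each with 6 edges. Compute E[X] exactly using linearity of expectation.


K_12 has 12!/(2^{6}·6!) = 10395 labelled perfect matchings.
For each such perfect matching H, let X_H = 1 if all 6 edges of H are present in G. Then P[X_H = 1] = p^{6} = (1/6)^{6} = 1/46656.
By linearity of expectation: E[X] = Σ_H E[X_H] = 10395 · p^{6} = 10395 · 1/46656 = 385/1728.
Numerically: E[X] ≈ 0.223.

E[X] = 10395 · (1/6)^{6} = 385/1728 ≈ 0.223.
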